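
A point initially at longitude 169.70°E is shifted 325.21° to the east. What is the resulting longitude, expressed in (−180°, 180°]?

134.91°E

Start at +169.70°; shift +325.21° → +494.91°.
+494.91° lies outside (−180°, 180°]; subtract 360° → +134.91°.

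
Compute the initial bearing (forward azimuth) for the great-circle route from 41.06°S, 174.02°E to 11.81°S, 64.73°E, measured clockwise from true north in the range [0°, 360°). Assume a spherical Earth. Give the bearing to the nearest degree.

Δλ = 64.73 − 174.02 = -109.29°.
θ = atan2( sin Δλ · cos φ₂ , cos φ₁ · sin φ₂ − sin φ₁ · cos φ₂ · cos Δλ )
  = atan2(-0.92388, -0.36672) = -111.650° → normalised to [0°, 360°): 248.350°.

248°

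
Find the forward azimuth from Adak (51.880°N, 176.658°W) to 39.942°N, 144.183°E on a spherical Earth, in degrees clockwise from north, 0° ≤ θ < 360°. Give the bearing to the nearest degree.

Δλ = 144.183 − -176.658 = 320.841°; wrapped into (−180°, 180°]: -39.159°.
θ = atan2( sin Δλ · cos φ₂ , cos φ₁ · sin φ₂ − sin φ₁ · cos φ₂ · cos Δλ )
  = atan2(-0.48415, -0.07138) = -98.387° → normalised to [0°, 360°): 261.613°.

262°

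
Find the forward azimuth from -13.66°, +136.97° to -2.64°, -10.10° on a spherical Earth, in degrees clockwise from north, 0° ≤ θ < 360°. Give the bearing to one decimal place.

245.9°

Δλ = -10.10 − 136.97 = -147.07°.
θ = atan2( sin Δλ · cos φ₂ , cos φ₁ · sin φ₂ − sin φ₁ · cos φ₂ · cos Δλ )
  = atan2(-0.54304, -0.24276) = -114.087° → normalised to [0°, 360°): 245.913°.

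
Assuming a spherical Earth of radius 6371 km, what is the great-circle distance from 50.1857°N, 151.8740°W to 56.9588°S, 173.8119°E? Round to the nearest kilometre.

12323 km

Δλ = 173.8119 − -151.8740 = 325.6859°; wrapped into (−180°, 180°]: -34.3141°.
Δφ = -56.9588 − 50.1857 = -107.1445°.
a = sin²(Δφ/2) + cos φ₁ · cos φ₂ · sin²(Δλ/2) = 0.677772.
c = 2·atan2(√a, √(1−a)) = 1.93429 rad → d = 6371·c ≈ 12323.37 km.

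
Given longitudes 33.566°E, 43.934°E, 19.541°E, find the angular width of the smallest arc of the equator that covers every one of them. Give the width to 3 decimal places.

Sort the longitudes: +19.541°, +33.566°, +43.934°.
Eastward gaps between consecutive values (wrapping around): 14.025°, 10.368°, 335.607°.
Largest gap = 335.607° ⇒ minimal covering band is its complement: 360° − 335.607° = 24.393°.
Band runs from +19.541° eastward to +43.934°.

24.393°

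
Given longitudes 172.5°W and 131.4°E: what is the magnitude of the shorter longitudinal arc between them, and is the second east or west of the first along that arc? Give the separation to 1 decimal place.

Raw difference: 131.4 − -172.5 = 303.9°.
Normalise into (−180°, 180°]: 303.9° − 360° = -56.1°.
Negative ⇒ the second point lies to the west; separation 56.1°.

56.1° west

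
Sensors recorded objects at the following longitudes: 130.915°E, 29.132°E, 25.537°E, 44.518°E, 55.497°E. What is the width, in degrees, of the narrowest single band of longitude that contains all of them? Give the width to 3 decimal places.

Sort the longitudes: +25.537°, +29.132°, +44.518°, +55.497°, +130.915°.
Eastward gaps between consecutive values (wrapping around): 3.595°, 15.386°, 10.979°, 75.418°, 254.622°.
Largest gap = 254.622° ⇒ minimal covering band is its complement: 360° − 254.622° = 105.378°.
Band runs from +25.537° eastward to +130.915°.

105.378°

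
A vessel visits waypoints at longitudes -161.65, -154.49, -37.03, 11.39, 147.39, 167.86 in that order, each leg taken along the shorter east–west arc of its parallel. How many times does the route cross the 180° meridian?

Leg 1: -161.65° → -154.49°, shortest Δλ = 7.16° (east) — does not cross 180°.
Leg 2: -154.49° → -37.03°, shortest Δλ = 117.46° (east) — does not cross 180°.
Leg 3: -37.03° → +11.39°, shortest Δλ = 48.42° (east) — does not cross 180°.
Leg 4: +11.39° → +147.39°, shortest Δλ = 136.0° (east) — does not cross 180°.
Leg 5: +147.39° → +167.86°, shortest Δλ = 20.47° (east) — does not cross 180°.
Total crossings: 0.

0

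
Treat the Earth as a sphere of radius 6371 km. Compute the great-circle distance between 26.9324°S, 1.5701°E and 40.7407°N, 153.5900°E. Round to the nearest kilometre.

17029 km

Δλ = 153.5900 − 1.5701 = 152.0199°.
Δφ = 40.7407 − -26.9324 = 67.6731°.
a = sin²(Δφ/2) + cos φ₁ · cos φ₂ · sin²(Δλ/2) = 0.946071.
c = 2·atan2(√a, √(1−a)) = 2.67286 rad → d = 6371·c ≈ 17028.79 km.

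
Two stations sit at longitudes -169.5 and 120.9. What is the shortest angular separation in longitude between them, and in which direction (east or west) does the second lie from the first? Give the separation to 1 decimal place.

69.6° west

Raw difference: 120.9 − -169.5 = 290.4°.
Normalise into (−180°, 180°]: 290.4° − 360° = -69.6°.
Negative ⇒ the second point lies to the west; separation 69.6°.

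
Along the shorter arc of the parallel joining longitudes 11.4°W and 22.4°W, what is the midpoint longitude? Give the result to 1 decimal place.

Signed shortest Δλ from -11.4° to -22.4° is -11.0°.
Midpoint longitude = -11.4° + (-11.0°)/2 = -11.4° − 5.5° = -16.9°.

16.9°W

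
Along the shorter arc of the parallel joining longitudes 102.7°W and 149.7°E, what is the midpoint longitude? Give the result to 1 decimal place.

156.5°W

Signed shortest Δλ from -102.7° to +149.7° is -107.6°.
Midpoint longitude = -102.7° + (-107.6°)/2 = -102.7° − 53.8° = -156.5°.
(The naïve average (-102.7 + +149.7)/2 = 23.5° is on the wrong side of the globe.)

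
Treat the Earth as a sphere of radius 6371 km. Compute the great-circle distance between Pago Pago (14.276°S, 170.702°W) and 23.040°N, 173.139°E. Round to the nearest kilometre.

Δλ = 173.139 − -170.702 = 343.841°; wrapped into (−180°, 180°]: -16.159°.
Δφ = 23.040 − -14.276 = 37.316°.
a = sin²(Δφ/2) + cos φ₁ · cos φ₂ · sin²(Δλ/2) = 0.119964.
c = 2·atan2(√a, √(1−a)) = 0.70737 rad → d = 6371·c ≈ 4506.68 km.

4507 km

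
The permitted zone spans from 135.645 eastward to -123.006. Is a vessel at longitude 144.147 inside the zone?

Yes

Band width going east from +135.645° to -123.006°: ((-123.006 − 135.645) mod 360) = 101.349°.
Offset of +144.147° east of the west edge: ((144.147 − 135.645) mod 360) = 8.502°.
8.502° ≤ 101.349° ⇒ inside.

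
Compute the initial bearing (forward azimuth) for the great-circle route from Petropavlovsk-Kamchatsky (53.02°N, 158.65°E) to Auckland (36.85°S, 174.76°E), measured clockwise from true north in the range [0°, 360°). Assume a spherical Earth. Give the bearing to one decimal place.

167.2°

Δλ = 174.76 − 158.65 = 16.11°.
θ = atan2( sin Δλ · cos φ₂ , cos φ₁ · sin φ₂ − sin φ₁ · cos φ₂ · cos Δλ )
  = atan2(0.22204, -0.97489) = 167.169° → normalised to [0°, 360°): 167.169°.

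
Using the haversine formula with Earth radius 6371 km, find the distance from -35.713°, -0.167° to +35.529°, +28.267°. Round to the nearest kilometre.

8451 km

Δλ = 28.267 − -0.167 = 28.434°.
Δφ = 35.529 − -35.713 = 71.242°.
a = sin²(Δφ/2) + cos φ₁ · cos φ₂ · sin²(Δλ/2) = 0.379071.
c = 2·atan2(√a, √(1−a)) = 1.32652 rad → d = 6371·c ≈ 8451.23 km.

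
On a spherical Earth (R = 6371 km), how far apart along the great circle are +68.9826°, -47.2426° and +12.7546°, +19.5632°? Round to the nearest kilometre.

7771 km

Δλ = 19.5632 − -47.2426 = 66.8058°.
Δφ = 12.7546 − 68.9826 = -56.2280°.
a = sin²(Δφ/2) + cos φ₁ · cos φ₂ · sin²(Δλ/2) = 0.328072.
c = 2·atan2(√a, √(1−a)) = 1.21978 rad → d = 6371·c ≈ 7771.19 km.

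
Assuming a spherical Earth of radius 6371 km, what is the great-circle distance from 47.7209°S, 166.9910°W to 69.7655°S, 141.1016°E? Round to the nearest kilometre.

3680 km

Δλ = 141.1016 − -166.9910 = 308.0926°; wrapped into (−180°, 180°]: -51.9074°.
Δφ = -69.7655 − -47.7209 = -22.0446°.
a = sin²(Δφ/2) + cos φ₁ · cos φ₂ · sin²(Δλ/2) = 0.081119.
c = 2·atan2(√a, √(1−a)) = 0.57763 rad → d = 6371·c ≈ 3680.05 km.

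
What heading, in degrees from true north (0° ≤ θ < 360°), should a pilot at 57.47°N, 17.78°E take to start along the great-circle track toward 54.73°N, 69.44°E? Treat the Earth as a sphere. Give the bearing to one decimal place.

Δλ = 69.44 − 17.78 = 51.66°.
θ = atan2( sin Δλ · cos φ₂ , cos φ₁ · sin φ₂ − sin φ₁ · cos φ₂ · cos Δλ )
  = atan2(0.45290, 0.13704) = 73.166° → normalised to [0°, 360°): 73.166°.

73.2°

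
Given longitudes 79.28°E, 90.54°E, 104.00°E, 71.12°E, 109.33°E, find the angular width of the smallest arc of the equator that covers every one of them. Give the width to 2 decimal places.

Sort the longitudes: +71.12°, +79.28°, +90.54°, +104.00°, +109.33°.
Eastward gaps between consecutive values (wrapping around): 8.16°, 11.26°, 13.46°, 5.33°, 321.79°.
Largest gap = 321.79° ⇒ minimal covering band is its complement: 360° − 321.79° = 38.21°.
Band runs from +71.12° eastward to +109.33°.

38.21°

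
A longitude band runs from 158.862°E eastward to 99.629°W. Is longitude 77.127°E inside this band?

No

Band width going east from +158.862° to -99.629°: ((-99.629 − 158.862) mod 360) = 101.509°.
Offset of +77.127° east of the west edge: ((77.127 − 158.862) mod 360) = 278.265°.
278.265° > 101.509° ⇒ outside.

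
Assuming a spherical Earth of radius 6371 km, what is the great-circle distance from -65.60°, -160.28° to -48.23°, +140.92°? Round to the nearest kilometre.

Δλ = 140.92 − -160.28 = 301.20°; wrapped into (−180°, 180°]: -58.80°.
Δφ = -48.23 − -65.60 = 17.37°.
a = sin²(Δφ/2) + cos φ₁ · cos φ₂ · sin²(Δλ/2) = 0.089118.
c = 2·atan2(√a, √(1−a)) = 0.60630 rad → d = 6371·c ≈ 3862.71 km.

3863 km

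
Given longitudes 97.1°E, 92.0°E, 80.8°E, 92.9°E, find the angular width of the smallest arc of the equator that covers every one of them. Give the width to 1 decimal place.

Sort the longitudes: +80.8°, +92.0°, +92.9°, +97.1°.
Eastward gaps between consecutive values (wrapping around): 11.2°, 0.9°, 4.2°, 343.7°.
Largest gap = 343.7° ⇒ minimal covering band is its complement: 360° − 343.7° = 16.3°.
Band runs from +80.8° eastward to +97.1°.

16.3°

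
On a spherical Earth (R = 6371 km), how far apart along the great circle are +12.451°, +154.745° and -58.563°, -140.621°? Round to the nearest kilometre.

9789 km

Δλ = -140.621 − 154.745 = -295.366°; wrapped into (−180°, 180°]: 64.634°.
Δφ = -58.563 − 12.451 = -71.014°.
a = sin²(Δφ/2) + cos φ₁ · cos φ₂ · sin²(Δλ/2) = 0.482888.
c = 2·atan2(√a, √(1−a)) = 1.53657 rad → d = 6371·c ≈ 9789.46 km.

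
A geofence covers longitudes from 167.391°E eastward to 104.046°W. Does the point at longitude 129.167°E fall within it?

Band width going east from +167.391° to -104.046°: ((-104.046 − 167.391) mod 360) = 88.563°.
Offset of +129.167° east of the west edge: ((129.167 − 167.391) mod 360) = 321.776°.
321.776° > 88.563° ⇒ outside.

No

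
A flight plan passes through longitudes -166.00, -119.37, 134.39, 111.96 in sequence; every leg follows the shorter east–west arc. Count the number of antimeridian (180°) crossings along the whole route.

1

Leg 1: -166.00° → -119.37°, shortest Δλ = 46.63° (east) — does not cross 180°.
Leg 2: -119.37° → +134.39°, shortest Δλ = -106.24° (west) — crosses 180°.
Leg 3: +134.39° → +111.96°, shortest Δλ = -22.43° (west) — does not cross 180°.
Total crossings: 1.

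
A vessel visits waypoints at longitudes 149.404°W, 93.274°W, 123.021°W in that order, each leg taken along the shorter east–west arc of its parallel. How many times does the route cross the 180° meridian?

Leg 1: -149.404° → -93.274°, shortest Δλ = 56.13° (east) — does not cross 180°.
Leg 2: -93.274° → -123.021°, shortest Δλ = -29.747° (west) — does not cross 180°.
Total crossings: 0.

0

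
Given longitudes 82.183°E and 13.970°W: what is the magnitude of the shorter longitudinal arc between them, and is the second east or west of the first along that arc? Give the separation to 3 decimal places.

Raw difference: -13.970 − 82.183 = -96.153°.
Normalise into (−180°, 180°]: -96.153° stays -96.153°.
Negative ⇒ the second point lies to the west; separation 96.153°.

96.153° west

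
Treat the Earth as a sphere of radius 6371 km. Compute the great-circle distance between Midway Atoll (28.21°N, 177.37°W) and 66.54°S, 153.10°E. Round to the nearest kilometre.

10828 km

Δλ = 153.10 − -177.37 = 330.47°; wrapped into (−180°, 180°]: -29.53°.
Δφ = -66.54 − 28.21 = -94.75°.
a = sin²(Δφ/2) + cos φ₁ · cos φ₂ · sin²(Δλ/2) = 0.564190.
c = 2·atan2(√a, √(1−a)) = 1.69953 rad → d = 6371·c ≈ 10827.72 km.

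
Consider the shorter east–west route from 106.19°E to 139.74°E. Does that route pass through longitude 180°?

No

Signed shortest Δλ = ((139.74 − 106.19 + 180) mod 360) − 180 = 33.55°.
Going east by 33.55° from +106.19° reaches +139.74° without touching 180°.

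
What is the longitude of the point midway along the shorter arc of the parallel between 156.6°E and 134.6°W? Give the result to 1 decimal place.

Signed shortest Δλ from +156.6° to -134.6° is +68.8°.
Midpoint longitude = +156.6° + (+68.8°)/2 = +156.6° + 34.4° = +191.0°.
Normalise into (−180°, 180°]: -169.0°.
(The naïve average (+156.6 + -134.6)/2 = 11.0° is on the wrong side of the globe.)

169.0°W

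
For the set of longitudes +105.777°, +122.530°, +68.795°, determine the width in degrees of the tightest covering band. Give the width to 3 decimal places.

53.735°

Sort the longitudes: +68.795°, +105.777°, +122.530°.
Eastward gaps between consecutive values (wrapping around): 36.982°, 16.753°, 306.265°.
Largest gap = 306.265° ⇒ minimal covering band is its complement: 360° − 306.265° = 53.735°.
Band runs from +68.795° eastward to +122.530°.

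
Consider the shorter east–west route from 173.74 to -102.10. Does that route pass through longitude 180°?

Yes

Naïve |-102.10 − 173.74| = 275.84° > 180°, so the shorter arc goes the other way round — across 180°.
Signed shortest Δλ = ((-102.10 − 173.74 + 180) mod 360) − 180 = 84.16°.
Going east by 84.16° from +173.74° passes through 180° before reaching -102.10°.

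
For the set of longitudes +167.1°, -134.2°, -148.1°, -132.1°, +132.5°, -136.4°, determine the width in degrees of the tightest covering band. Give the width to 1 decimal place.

Sort the longitudes: -148.1°, -136.4°, -134.2°, -132.1°, +132.5°, +167.1°.
Eastward gaps between consecutive values (wrapping around): 11.7°, 2.2°, 2.1°, 264.6°, 34.6°, 44.8°.
Largest gap = 264.6° ⇒ minimal covering band is its complement: 360° − 264.6° = 95.4°.
Band runs from +132.5° eastward to -132.1°, crossing the antimeridian.

95.4°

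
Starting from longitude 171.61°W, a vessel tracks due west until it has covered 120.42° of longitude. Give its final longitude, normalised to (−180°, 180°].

67.97°E

Start at -171.61°; shift −120.42° → -292.03°.
-292.03° lies outside (−180°, 180°]; add 360° → +67.97°.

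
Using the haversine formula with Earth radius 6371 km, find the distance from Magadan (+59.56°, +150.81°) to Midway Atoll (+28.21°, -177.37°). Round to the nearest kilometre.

Δλ = -177.37 − 150.81 = -328.18°; wrapped into (−180°, 180°]: 31.82°.
Δφ = 28.21 − 59.56 = -31.35°.
a = sin²(Δφ/2) + cos φ₁ · cos φ₂ · sin²(Δλ/2) = 0.106547.
c = 2·atan2(√a, √(1−a)) = 0.66502 rad → d = 6371·c ≈ 4236.82 km.

4237 km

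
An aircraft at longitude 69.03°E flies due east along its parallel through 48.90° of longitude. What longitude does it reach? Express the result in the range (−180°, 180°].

117.93°E

Start at +69.03°; shift +48.90° → +117.93°.
+117.93° already lies in (−180°, 180°].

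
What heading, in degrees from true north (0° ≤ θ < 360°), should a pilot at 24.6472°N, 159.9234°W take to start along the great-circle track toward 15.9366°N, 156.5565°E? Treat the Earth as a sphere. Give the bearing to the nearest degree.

Δλ = 156.5565 − -159.9234 = 316.4799°; wrapped into (−180°, 180°]: -43.5201°.
θ = atan2( sin Δλ · cos φ₂ , cos φ₁ · sin φ₂ − sin φ₁ · cos φ₂ · cos Δλ )
  = atan2(-0.66214, -0.04122) = -93.562° → normalised to [0°, 360°): 266.438°.

266°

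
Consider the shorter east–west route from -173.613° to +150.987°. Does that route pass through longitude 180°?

Naïve |150.987 − -173.613| = 324.6° > 180°, so the shorter arc goes the other way round — across 180°.
Signed shortest Δλ = ((150.987 − -173.613 + 180) mod 360) − 180 = -35.4°.
Going west by 35.4° from -173.613° passes through 180° before reaching +150.987°.

Yes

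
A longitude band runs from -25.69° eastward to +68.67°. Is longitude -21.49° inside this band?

Yes

Band width going east from -25.69° to +68.67°: ((68.67 − -25.69) mod 360) = 94.36°.
Offset of -21.49° east of the west edge: ((-21.49 − -25.69) mod 360) = 4.20°.
4.20° ≤ 94.36° ⇒ inside.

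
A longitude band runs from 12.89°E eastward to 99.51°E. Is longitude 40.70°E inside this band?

Band width going east from +12.89° to +99.51°: ((99.51 − 12.89) mod 360) = 86.62°.
Offset of +40.70° east of the west edge: ((40.70 − 12.89) mod 360) = 27.81°.
27.81° ≤ 86.62° ⇒ inside.

Yes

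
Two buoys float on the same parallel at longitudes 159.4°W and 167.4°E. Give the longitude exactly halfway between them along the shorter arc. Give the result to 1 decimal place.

176.0°W

Signed shortest Δλ from -159.4° to +167.4° is -33.2°.
Midpoint longitude = -159.4° + (-33.2°)/2 = -159.4° − 16.6° = -176.0°.
(The naïve average (-159.4 + +167.4)/2 = 4.0° is on the wrong side of the globe.)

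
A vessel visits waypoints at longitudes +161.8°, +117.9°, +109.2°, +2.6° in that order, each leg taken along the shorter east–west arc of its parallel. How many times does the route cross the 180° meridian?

0

Leg 1: +161.8° → +117.9°, shortest Δλ = -43.9° (west) — does not cross 180°.
Leg 2: +117.9° → +109.2°, shortest Δλ = -8.7° (west) — does not cross 180°.
Leg 3: +109.2° → +2.6°, shortest Δλ = -106.6° (west) — does not cross 180°.
Total crossings: 0.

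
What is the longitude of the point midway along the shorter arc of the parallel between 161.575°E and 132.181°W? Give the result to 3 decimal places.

Signed shortest Δλ from +161.575° to -132.181° is +66.244°.
Midpoint longitude = +161.575° + (+66.244°)/2 = +161.575° + 33.122° = +194.697°.
Normalise into (−180°, 180°]: -165.303°.
(The naïve average (+161.575 + -132.181)/2 = 14.697° is on the wrong side of the globe.)

165.303°W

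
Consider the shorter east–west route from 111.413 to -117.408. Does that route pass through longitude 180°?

Yes

Naïve |-117.408 − 111.413| = 228.821° > 180°, so the shorter arc goes the other way round — across 180°.
Signed shortest Δλ = ((-117.408 − 111.413 + 180) mod 360) − 180 = 131.179°.
Going east by 131.179° from +111.413° passes through 180° before reaching -117.408°.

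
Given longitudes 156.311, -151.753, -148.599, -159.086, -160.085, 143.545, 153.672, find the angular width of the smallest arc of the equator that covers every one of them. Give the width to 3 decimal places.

Sort the longitudes: -160.085°, -159.086°, -151.753°, -148.599°, +143.545°, +153.672°, +156.311°.
Eastward gaps between consecutive values (wrapping around): 0.999°, 7.333°, 3.154°, 292.144°, 10.127°, 2.639°, 43.604°.
Largest gap = 292.144° ⇒ minimal covering band is its complement: 360° − 292.144° = 67.856°.
Band runs from +143.545° eastward to -148.599°, crossing the antimeridian.

67.856°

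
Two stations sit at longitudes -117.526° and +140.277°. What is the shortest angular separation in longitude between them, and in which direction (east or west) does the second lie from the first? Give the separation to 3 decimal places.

102.197° west

Raw difference: 140.277 − -117.526 = 257.803°.
Normalise into (−180°, 180°]: 257.803° − 360° = -102.197°.
Negative ⇒ the second point lies to the west; separation 102.197°.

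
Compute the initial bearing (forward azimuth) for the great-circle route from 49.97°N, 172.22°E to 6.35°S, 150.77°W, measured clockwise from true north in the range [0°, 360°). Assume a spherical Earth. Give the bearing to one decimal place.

138.6°

Δλ = -150.77 − 172.22 = -322.99°; wrapped into (−180°, 180°]: 37.01°.
θ = atan2( sin Δλ · cos φ₂ , cos φ₁ · sin φ₂ − sin φ₁ · cos φ₂ · cos Δλ )
  = atan2(0.59826, -0.67883) = 138.610° → normalised to [0°, 360°): 138.610°.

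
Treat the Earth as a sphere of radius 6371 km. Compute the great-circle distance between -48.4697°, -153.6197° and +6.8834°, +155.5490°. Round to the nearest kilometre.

7892 km

Δλ = 155.5490 − -153.6197 = 309.1687°; wrapped into (−180°, 180°]: -50.8313°.
Δφ = 6.8834 − -48.4697 = 55.3531°.
a = sin²(Δφ/2) + cos φ₁ · cos φ₂ · sin²(Δλ/2) = 0.336987.
c = 2·atan2(√a, √(1−a)) = 1.23870 rad → d = 6371·c ≈ 7891.75 km.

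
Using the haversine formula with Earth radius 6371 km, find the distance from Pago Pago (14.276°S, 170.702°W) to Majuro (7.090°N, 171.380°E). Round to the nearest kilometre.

3091 km

Δλ = 171.380 − -170.702 = 342.082°; wrapped into (−180°, 180°]: -17.918°.
Δφ = 7.090 − -14.276 = 21.366°.
a = sin²(Δφ/2) + cos φ₁ · cos φ₂ · sin²(Δλ/2) = 0.057686.
c = 2·atan2(√a, √(1−a)) = 0.48510 rad → d = 6371·c ≈ 3090.59 km.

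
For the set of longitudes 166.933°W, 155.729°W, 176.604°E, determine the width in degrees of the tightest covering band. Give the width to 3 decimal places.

Sort the longitudes: -166.933°, -155.729°, +176.604°.
Eastward gaps between consecutive values (wrapping around): 11.204°, 332.333°, 16.463°.
Largest gap = 332.333° ⇒ minimal covering band is its complement: 360° − 332.333° = 27.667°.
Band runs from +176.604° eastward to -155.729°, crossing the antimeridian.

27.667°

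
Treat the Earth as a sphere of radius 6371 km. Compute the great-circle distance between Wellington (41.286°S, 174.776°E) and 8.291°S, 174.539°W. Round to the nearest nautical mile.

2061 nmi

Δλ = -174.539 − 174.776 = -349.315°; wrapped into (−180°, 180°]: 10.685°.
Δφ = -8.291 − -41.286 = 32.995°.
a = sin²(Δφ/2) + cos φ₁ · cos φ₂ · sin²(Δλ/2) = 0.087087.
c = 2·atan2(√a, √(1−a)) = 0.59913 rad → d = 6371·c ≈ 3817.07 km ≈ 2061.05 nmi.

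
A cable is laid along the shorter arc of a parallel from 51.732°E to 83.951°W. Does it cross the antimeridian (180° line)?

Signed shortest Δλ = ((-83.951 − 51.732 + 180) mod 360) − 180 = -135.683°.
Going west by 135.683° from +51.732° reaches -83.951° without touching 180°.

No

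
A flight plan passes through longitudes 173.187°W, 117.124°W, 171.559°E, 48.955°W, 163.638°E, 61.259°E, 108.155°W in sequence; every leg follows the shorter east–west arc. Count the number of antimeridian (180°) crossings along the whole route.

Leg 1: -173.187° → -117.124°, shortest Δλ = 56.063° (east) — does not cross 180°.
Leg 2: -117.124° → +171.559°, shortest Δλ = -71.317° (west) — crosses 180°.
Leg 3: +171.559° → -48.955°, shortest Δλ = 139.486° (east) — crosses 180°.
Leg 4: -48.955° → +163.638°, shortest Δλ = -147.407° (west) — crosses 180°.
Leg 5: +163.638° → +61.259°, shortest Δλ = -102.379° (west) — does not cross 180°.
Leg 6: +61.259° → -108.155°, shortest Δλ = -169.414° (west) — does not cross 180°.
Total crossings: 3.

3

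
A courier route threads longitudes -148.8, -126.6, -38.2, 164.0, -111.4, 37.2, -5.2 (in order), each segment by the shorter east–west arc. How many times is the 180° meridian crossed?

2

Leg 1: -148.8° → -126.6°, shortest Δλ = 22.2° (east) — does not cross 180°.
Leg 2: -126.6° → -38.2°, shortest Δλ = 88.4° (east) — does not cross 180°.
Leg 3: -38.2° → +164.0°, shortest Δλ = -157.8° (west) — crosses 180°.
Leg 4: +164.0° → -111.4°, shortest Δλ = 84.6° (east) — crosses 180°.
Leg 5: -111.4° → +37.2°, shortest Δλ = 148.6° (east) — does not cross 180°.
Leg 6: +37.2° → -5.2°, shortest Δλ = -42.4° (west) — does not cross 180°.
Total crossings: 2.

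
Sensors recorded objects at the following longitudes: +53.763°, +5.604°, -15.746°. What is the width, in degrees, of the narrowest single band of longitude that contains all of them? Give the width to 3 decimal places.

69.509°

Sort the longitudes: -15.746°, +5.604°, +53.763°.
Eastward gaps between consecutive values (wrapping around): 21.350°, 48.159°, 290.491°.
Largest gap = 290.491° ⇒ minimal covering band is its complement: 360° − 290.491° = 69.509°.
Band runs from -15.746° eastward to +53.763°.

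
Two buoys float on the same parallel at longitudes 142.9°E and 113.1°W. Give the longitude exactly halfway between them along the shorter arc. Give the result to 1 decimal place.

Signed shortest Δλ from +142.9° to -113.1° is +104.0°.
Midpoint longitude = +142.9° + (+104.0°)/2 = +142.9° + 52.0° = +194.9°.
Normalise into (−180°, 180°]: -165.1°.
(The naïve average (+142.9 + -113.1)/2 = 14.9° is on the wrong side of the globe.)

165.1°W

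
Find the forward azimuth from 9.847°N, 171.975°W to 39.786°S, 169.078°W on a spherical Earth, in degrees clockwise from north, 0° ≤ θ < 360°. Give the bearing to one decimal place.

177.1°

Δλ = -169.078 − -171.975 = 2.897°.
θ = atan2( sin Δλ · cos φ₂ , cos φ₁ · sin φ₂ − sin φ₁ · cos φ₂ · cos Δλ )
  = atan2(0.03884, -0.76174) = 177.081° → normalised to [0°, 360°): 177.081°.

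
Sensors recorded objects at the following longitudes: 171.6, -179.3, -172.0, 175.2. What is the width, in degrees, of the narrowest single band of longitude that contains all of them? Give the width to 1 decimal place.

Sort the longitudes: -179.3°, -172.0°, +171.6°, +175.2°.
Eastward gaps between consecutive values (wrapping around): 7.3°, 343.6°, 3.6°, 5.5°.
Largest gap = 343.6° ⇒ minimal covering band is its complement: 360° − 343.6° = 16.4°.
Band runs from +171.6° eastward to -172.0°, crossing the antimeridian.

16.4°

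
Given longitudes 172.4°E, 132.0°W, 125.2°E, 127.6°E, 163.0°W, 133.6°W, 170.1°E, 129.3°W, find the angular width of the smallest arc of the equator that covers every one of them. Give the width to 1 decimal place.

Sort the longitudes: -163.0°, -133.6°, -132.0°, -129.3°, +125.2°, +127.6°, +170.1°, +172.4°.
Eastward gaps between consecutive values (wrapping around): 29.4°, 1.6°, 2.7°, 254.5°, 2.4°, 42.5°, 2.3°, 24.6°.
Largest gap = 254.5° ⇒ minimal covering band is its complement: 360° − 254.5° = 105.5°.
Band runs from +125.2° eastward to -129.3°, crossing the antimeridian.

105.5°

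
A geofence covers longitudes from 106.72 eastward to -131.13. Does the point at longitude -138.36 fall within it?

Yes

Band width going east from +106.72° to -131.13°: ((-131.13 − 106.72) mod 360) = 122.15°.
Offset of -138.36° east of the west edge: ((-138.36 − 106.72) mod 360) = 114.92°.
114.92° ≤ 122.15° ⇒ inside.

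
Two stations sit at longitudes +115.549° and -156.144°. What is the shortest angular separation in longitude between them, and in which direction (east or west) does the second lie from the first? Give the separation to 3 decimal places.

88.307° east

Raw difference: -156.144 − 115.549 = -271.693°.
Normalise into (−180°, 180°]: -271.693° + 360° = 88.307°.
Positive ⇒ the second point lies to the east; separation 88.307°.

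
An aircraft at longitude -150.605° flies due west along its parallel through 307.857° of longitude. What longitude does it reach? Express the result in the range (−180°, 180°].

-98.462°

Start at -150.605°; shift −307.857° → -458.462°.
-458.462° lies outside (−180°, 180°]; add 360° → -98.462°.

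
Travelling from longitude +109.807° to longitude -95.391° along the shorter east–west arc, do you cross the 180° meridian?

Yes

Naïve |-95.391 − 109.807| = 205.198° > 180°, so the shorter arc goes the other way round — across 180°.
Signed shortest Δλ = ((-95.391 − 109.807 + 180) mod 360) − 180 = 154.802°.
Going east by 154.802° from +109.807° passes through 180° before reaching -95.391°.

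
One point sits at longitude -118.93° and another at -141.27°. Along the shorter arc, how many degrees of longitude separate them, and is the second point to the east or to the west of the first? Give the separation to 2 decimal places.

Raw difference: -141.27 − -118.93 = -22.34°.
Normalise into (−180°, 180°]: -22.34° stays -22.34°.
Negative ⇒ the second point lies to the west; separation 22.34°.

22.34° west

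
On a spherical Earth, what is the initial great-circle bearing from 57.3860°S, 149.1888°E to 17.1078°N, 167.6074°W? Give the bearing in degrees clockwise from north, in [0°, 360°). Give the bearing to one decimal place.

41.3°

Δλ = -167.6074 − 149.1888 = -316.7962°; wrapped into (−180°, 180°]: 43.2038°.
θ = atan2( sin Δλ · cos φ₂ , cos φ₁ · sin φ₂ − sin φ₁ · cos φ₂ · cos Δλ )
  = atan2(0.65430, 0.74537) = 41.277° → normalised to [0°, 360°): 41.277°.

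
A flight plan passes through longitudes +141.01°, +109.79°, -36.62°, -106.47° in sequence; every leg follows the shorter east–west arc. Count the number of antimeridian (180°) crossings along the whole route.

0

Leg 1: +141.01° → +109.79°, shortest Δλ = -31.22° (west) — does not cross 180°.
Leg 2: +109.79° → -36.62°, shortest Δλ = -146.41° (west) — does not cross 180°.
Leg 3: -36.62° → -106.47°, shortest Δλ = -69.85° (west) — does not cross 180°.
Total crossings: 0.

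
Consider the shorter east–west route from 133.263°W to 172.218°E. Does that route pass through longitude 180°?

Naïve |172.218 − -133.263| = 305.481° > 180°, so the shorter arc goes the other way round — across 180°.
Signed shortest Δλ = ((172.218 − -133.263 + 180) mod 360) − 180 = -54.519°.
Going west by 54.519° from -133.263° passes through 180° before reaching +172.218°.

Yes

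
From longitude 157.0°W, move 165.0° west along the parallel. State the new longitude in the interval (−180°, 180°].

Start at -157.0°; shift −165.0° → -322.0°.
-322.0° lies outside (−180°, 180°]; add 360° → +38.0°.

38.0°E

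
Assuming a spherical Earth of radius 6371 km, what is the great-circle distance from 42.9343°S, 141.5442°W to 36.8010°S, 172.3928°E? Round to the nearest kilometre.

3940 km

Δλ = 172.3928 − -141.5442 = 313.9370°; wrapped into (−180°, 180°]: -46.0630°.
Δφ = -36.8010 − -42.9343 = 6.1333°.
a = sin²(Δφ/2) + cos φ₁ · cos φ₂ · sin²(Δλ/2) = 0.092595.
c = 2·atan2(√a, √(1−a)) = 0.61840 rad → d = 6371·c ≈ 3939.80 km.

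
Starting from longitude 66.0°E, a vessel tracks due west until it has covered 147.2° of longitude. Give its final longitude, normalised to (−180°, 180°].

81.2°W

Start at +66.0°; shift −147.2° → -81.2°.
-81.2° already lies in (−180°, 180°].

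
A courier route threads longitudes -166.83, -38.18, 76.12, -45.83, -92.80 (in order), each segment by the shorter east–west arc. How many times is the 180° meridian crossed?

0

Leg 1: -166.83° → -38.18°, shortest Δλ = 128.65° (east) — does not cross 180°.
Leg 2: -38.18° → +76.12°, shortest Δλ = 114.3° (east) — does not cross 180°.
Leg 3: +76.12° → -45.83°, shortest Δλ = -121.95° (west) — does not cross 180°.
Leg 4: -45.83° → -92.80°, shortest Δλ = -46.97° (west) — does not cross 180°.
Total crossings: 0.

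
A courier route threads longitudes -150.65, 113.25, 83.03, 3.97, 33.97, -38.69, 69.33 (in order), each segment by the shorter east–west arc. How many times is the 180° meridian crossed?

1

Leg 1: -150.65° → +113.25°, shortest Δλ = -96.1° (west) — crosses 180°.
Leg 2: +113.25° → +83.03°, shortest Δλ = -30.22° (west) — does not cross 180°.
Leg 3: +83.03° → +3.97°, shortest Δλ = -79.06° (west) — does not cross 180°.
Leg 4: +3.97° → +33.97°, shortest Δλ = 30.0° (east) — does not cross 180°.
Leg 5: +33.97° → -38.69°, shortest Δλ = -72.66° (west) — does not cross 180°.
Leg 6: -38.69° → +69.33°, shortest Δλ = 108.02° (east) — does not cross 180°.
Total crossings: 1.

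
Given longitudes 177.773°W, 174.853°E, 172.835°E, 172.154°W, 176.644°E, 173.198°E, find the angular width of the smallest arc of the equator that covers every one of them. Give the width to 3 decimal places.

Sort the longitudes: -177.773°, -172.154°, +172.835°, +173.198°, +174.853°, +176.644°.
Eastward gaps between consecutive values (wrapping around): 5.619°, 344.989°, 0.363°, 1.655°, 1.791°, 5.583°.
Largest gap = 344.989° ⇒ minimal covering band is its complement: 360° − 344.989° = 15.011°.
Band runs from +172.835° eastward to -172.154°, crossing the antimeridian.

15.011°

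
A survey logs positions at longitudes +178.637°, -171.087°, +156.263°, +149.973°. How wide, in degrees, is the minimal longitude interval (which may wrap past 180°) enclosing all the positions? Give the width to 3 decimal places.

Sort the longitudes: -171.087°, +149.973°, +156.263°, +178.637°.
Eastward gaps between consecutive values (wrapping around): 321.060°, 6.290°, 22.374°, 10.276°.
Largest gap = 321.060° ⇒ minimal covering band is its complement: 360° − 321.060° = 38.940°.
Band runs from +149.973° eastward to -171.087°, crossing the antimeridian.

38.940°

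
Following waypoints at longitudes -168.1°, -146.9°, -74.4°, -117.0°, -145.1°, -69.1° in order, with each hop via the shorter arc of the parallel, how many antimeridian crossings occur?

Leg 1: -168.1° → -146.9°, shortest Δλ = 21.2° (east) — does not cross 180°.
Leg 2: -146.9° → -74.4°, shortest Δλ = 72.5° (east) — does not cross 180°.
Leg 3: -74.4° → -117.0°, shortest Δλ = -42.6° (west) — does not cross 180°.
Leg 4: -117.0° → -145.1°, shortest Δλ = -28.1° (west) — does not cross 180°.
Leg 5: -145.1° → -69.1°, shortest Δλ = 76.0° (east) — does not cross 180°.
Total crossings: 0.

0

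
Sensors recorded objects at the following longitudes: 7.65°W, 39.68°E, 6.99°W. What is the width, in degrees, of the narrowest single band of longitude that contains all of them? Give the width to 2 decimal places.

47.33°

Sort the longitudes: -7.65°, -6.99°, +39.68°.
Eastward gaps between consecutive values (wrapping around): 0.66°, 46.67°, 312.67°.
Largest gap = 312.67° ⇒ minimal covering band is its complement: 360° − 312.67° = 47.33°.
Band runs from -7.65° eastward to +39.68°.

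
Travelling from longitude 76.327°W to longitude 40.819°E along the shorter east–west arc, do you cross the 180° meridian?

Signed shortest Δλ = ((40.819 − -76.327 + 180) mod 360) − 180 = 117.146°.
Going east by 117.146° from -76.327° reaches +40.819° without touching 180°.

No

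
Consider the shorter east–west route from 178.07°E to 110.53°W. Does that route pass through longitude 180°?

Yes

Naïve |-110.53 − 178.07| = 288.6° > 180°, so the shorter arc goes the other way round — across 180°.
Signed shortest Δλ = ((-110.53 − 178.07 + 180) mod 360) − 180 = 71.4°.
Going east by 71.4° from +178.07° passes through 180° before reaching -110.53°.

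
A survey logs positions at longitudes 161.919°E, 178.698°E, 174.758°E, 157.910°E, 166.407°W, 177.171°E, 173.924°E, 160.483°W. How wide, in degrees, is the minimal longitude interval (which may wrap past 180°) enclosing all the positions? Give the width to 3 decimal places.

Sort the longitudes: -166.407°, -160.483°, +157.910°, +161.919°, +173.924°, +174.758°, +177.171°, +178.698°.
Eastward gaps between consecutive values (wrapping around): 5.924°, 318.393°, 4.009°, 12.005°, 0.834°, 2.413°, 1.527°, 14.895°.
Largest gap = 318.393° ⇒ minimal covering band is its complement: 360° − 318.393° = 41.607°.
Band runs from +157.910° eastward to -160.483°, crossing the antimeridian.

41.607°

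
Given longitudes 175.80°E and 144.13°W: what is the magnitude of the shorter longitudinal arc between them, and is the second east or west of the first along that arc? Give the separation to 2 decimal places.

40.07° east

Raw difference: -144.13 − 175.80 = -319.93°.
Normalise into (−180°, 180°]: -319.93° + 360° = 40.07°.
Positive ⇒ the second point lies to the east; separation 40.07°.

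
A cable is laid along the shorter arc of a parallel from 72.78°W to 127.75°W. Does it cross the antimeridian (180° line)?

Signed shortest Δλ = ((-127.75 − -72.78 + 180) mod 360) − 180 = -54.97°.
Going west by 54.97° from -72.78° reaches -127.75° without touching 180°.

No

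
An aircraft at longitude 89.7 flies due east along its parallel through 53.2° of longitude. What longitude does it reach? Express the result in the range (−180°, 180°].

+142.9°

Start at +89.7°; shift +53.2° → +142.9°.
+142.9° already lies in (−180°, 180°].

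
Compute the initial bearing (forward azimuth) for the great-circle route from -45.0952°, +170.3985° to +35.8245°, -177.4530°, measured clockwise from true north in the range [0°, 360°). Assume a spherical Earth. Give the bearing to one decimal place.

Δλ = -177.4530 − 170.3985 = -347.8515°; wrapped into (−180°, 180°]: 12.1485°.
θ = atan2( sin Δλ · cos φ₂ , cos φ₁ · sin φ₂ − sin φ₁ · cos φ₂ · cos Δλ )
  = atan2(0.17063, 0.97461) = 9.931° → normalised to [0°, 360°): 9.931°.

9.9°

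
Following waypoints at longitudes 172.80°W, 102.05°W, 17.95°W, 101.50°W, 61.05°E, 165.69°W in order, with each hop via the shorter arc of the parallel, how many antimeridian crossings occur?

1

Leg 1: -172.80° → -102.05°, shortest Δλ = 70.75° (east) — does not cross 180°.
Leg 2: -102.05° → -17.95°, shortest Δλ = 84.1° (east) — does not cross 180°.
Leg 3: -17.95° → -101.50°, shortest Δλ = -83.55° (west) — does not cross 180°.
Leg 4: -101.50° → +61.05°, shortest Δλ = 162.55° (east) — does not cross 180°.
Leg 5: +61.05° → -165.69°, shortest Δλ = 133.26° (east) — crosses 180°.
Total crossings: 1.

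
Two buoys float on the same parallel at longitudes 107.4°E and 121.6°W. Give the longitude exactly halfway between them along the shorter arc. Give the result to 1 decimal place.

Signed shortest Δλ from +107.4° to -121.6° is +131.0°.
Midpoint longitude = +107.4° + (+131.0°)/2 = +107.4° + 65.5° = +172.9°.
(The naïve average (+107.4 + -121.6)/2 = -7.1° is on the wrong side of the globe.)

172.9°E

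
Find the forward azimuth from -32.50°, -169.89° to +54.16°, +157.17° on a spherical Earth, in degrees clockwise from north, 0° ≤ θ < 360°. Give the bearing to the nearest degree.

341°

Δλ = 157.17 − -169.89 = 327.06°; wrapped into (−180°, 180°]: -32.94°.
θ = atan2( sin Δλ · cos φ₂ , cos φ₁ · sin φ₂ − sin φ₁ · cos φ₂ · cos Δλ )
  = atan2(-0.31838, 0.94773) = -18.570° → normalised to [0°, 360°): 341.430°.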